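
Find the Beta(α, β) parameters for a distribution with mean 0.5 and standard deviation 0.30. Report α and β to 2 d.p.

First σ² = 0.0900. Setting α = μn, β = (1−μ)n with n = α+β,
μ(1−μ)/(n+1) = 0.0900 ⇒ n+1 = 0.25/0.0900 = 2.7778 ⇒ n = 1.7778.
Hence α = 0.5×1.7778 = 0.89, β = 0.5×1.7778 = 0.89.

α = 0.89, β = 0.89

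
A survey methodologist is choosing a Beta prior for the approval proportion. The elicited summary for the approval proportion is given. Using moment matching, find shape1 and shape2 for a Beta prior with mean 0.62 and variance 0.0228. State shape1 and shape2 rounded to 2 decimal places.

Write ν = shape1+shape2; then shape1 = μν and Var = μ(1−μ)/(ν+1).
ν = μ(1−μ)/Var − 1 = 0.2356/0.0228 − 1 = 9.3333.
shape1 = 0.62·9.3333 = 5.79, shape2 = 0.38·9.3333 = 3.55.

shape1 = 5.79, shape2 = 3.55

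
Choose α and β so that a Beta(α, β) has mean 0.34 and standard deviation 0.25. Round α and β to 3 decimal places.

σ² = 0.25² = 0.0625.
With s = α+β, Var = μ(1−μ)/(s+1), so s+1 = (0.34×0.66)/0.0625 = 3.5904 and s = 2.5904.
α = μs = 0.881, β = (1−μ)s = 1.710.

α = 0.881, β = 1.710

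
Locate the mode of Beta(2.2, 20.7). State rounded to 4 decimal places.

The density x^(α−1)(1−x)^(β−1) is maximised at (α−1)/(α+β−2) = 1.2/20.9 = 0.0574.

0.0574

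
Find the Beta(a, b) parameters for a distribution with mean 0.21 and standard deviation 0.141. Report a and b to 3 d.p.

Variance = 0.141² = 0.019881. The moment-matching identity a+b = μ(1−μ)/Var − 1 gives
a+b = 0.1659/0.019881 − 1 = 7.3447, so a = μ·7.3447 = 1.542 and b = (1−μ)·7.3447 = 5.802.

a = 1.542, b = 5.802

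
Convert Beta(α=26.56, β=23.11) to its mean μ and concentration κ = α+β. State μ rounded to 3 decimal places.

μ = 0.535, κ = 49.67

κ = α+β = 26.56+23.11 = 49.67; μ = α/κ = 26.56/49.67 = 0.535.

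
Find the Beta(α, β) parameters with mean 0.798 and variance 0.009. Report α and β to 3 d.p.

By moment matching, α+β = μ(1−μ)/σ² − 1 = (0.798·0.202)/0.009 − 1 = 17.9107 − 1 = 16.9107.
Since α/(α+β) = μ, α = 0.798·16.9107 = 13.495 and β = 0.202·16.9107 = 3.416.

α = 13.495, β = 3.416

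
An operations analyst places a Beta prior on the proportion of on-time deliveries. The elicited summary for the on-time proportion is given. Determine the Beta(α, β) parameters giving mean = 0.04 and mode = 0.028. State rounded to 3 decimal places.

α = 3.147, β = 75.520

Let s = α+β. Mean gives α = μs = 0.04s; mode gives (α−1)/(s−2) = 0.028.
Substituting: 0.04s − 1 = 0.028(s−2) = 0.028s − 0.056, so 0.012s = 0.944 and s = 78.6667.
Then α = 0.04×78.6667 = 3.147 and β = s−α = 75.520.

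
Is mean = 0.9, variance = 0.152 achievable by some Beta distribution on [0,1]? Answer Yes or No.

The Beta variance bound is σ² < μ(1−μ).
Here μ(1−μ) = 0.9×0.1 = 0.09, and 0.152 ≥ 0.09.

No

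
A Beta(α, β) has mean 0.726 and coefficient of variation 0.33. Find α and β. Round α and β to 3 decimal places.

α = 1.790, β = 0.676

σ = CV·μ = 0.33×0.726 = 0.23958, so σ² = 0.057399.
s+1 = μ(1−μ)/σ² = 0.198924/0.057399 = 3.4657, so s = α+β = 2.4657.
α = μs = 1.790, β = (1−μ)s = 0.676.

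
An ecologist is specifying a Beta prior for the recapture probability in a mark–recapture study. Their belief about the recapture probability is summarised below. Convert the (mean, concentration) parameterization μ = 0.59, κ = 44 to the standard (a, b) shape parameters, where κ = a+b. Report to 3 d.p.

a = 25.960, b = 18.040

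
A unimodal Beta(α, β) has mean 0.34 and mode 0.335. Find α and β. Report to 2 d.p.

With s = α+β: μ = α/s and mode = (α−1)/(s−2). Eliminating α = μs,
μs − 1 = m(s−2) ⇒ s(μ−m) = 1−2m ⇒ s = 0.330/0.005 = 66.0000.
So α = μs = 22.44, β = (1−μ)s = 43.56.

α = 22.44, β = 43.56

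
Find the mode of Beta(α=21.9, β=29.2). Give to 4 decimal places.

The density x^(α−1)(1−x)^(β−1) is maximised at (α−1)/(α+β−2) = 20.9/49.1 = 0.4257.

0.4257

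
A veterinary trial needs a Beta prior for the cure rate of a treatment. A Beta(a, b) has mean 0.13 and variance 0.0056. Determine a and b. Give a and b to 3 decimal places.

a = 2.496, b = 16.701

Write ν = a+b; then a = μν and Var = μ(1−μ)/(ν+1).
ν = μ(1−μ)/Var − 1 = 0.1131/0.0056 − 1 = 19.1964.
a = 0.13·19.1964 = 2.496, b = 0.87·19.1964 = 16.701.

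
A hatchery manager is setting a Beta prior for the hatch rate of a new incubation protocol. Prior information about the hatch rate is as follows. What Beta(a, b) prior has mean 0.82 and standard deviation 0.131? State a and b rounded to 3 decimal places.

a = 6.233, b = 1.368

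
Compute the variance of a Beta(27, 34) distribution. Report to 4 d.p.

0.0040

Var = αβ/[(α+β)²(α+β+1)] = (27×34)/(61²×62) = 918/230702 = 0.0040.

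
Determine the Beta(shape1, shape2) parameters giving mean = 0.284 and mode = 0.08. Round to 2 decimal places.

Let s = shape1+shape2. Mean gives shape1 = μs = 0.284s; mode gives (shape1−1)/(s−2) = 0.08.
Substituting: 0.284s − 1 = 0.08(s−2) = 0.08s − 0.16, so 0.204s = 0.84 and s = 4.1176.
Then shape1 = 0.284×4.1176 = 1.17 and shape2 = s−shape1 = 2.95.

shape1 = 1.17, shape2 = 2.95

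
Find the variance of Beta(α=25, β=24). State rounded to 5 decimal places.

Var = αβ/[(α+β)²(α+β+1)] = (25×24)/(49²×50) = 600/120050 = 0.00500.

0.00500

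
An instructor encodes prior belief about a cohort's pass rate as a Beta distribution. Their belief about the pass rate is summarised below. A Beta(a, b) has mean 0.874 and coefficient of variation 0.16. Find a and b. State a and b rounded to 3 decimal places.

a = 4.048, b = 0.584

Var = (CV·μ)² = (0.16×0.874)² = 0.019555.
a+b = μ(1−μ)/Var − 1 = 0.110124/0.019555 − 1 = 4.6314.
Thus a = 0.874·4.6314 = 4.048 and b = 0.126·4.6314 = 0.584.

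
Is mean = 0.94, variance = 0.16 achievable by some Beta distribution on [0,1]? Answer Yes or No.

No

The Beta variance bound is σ² < μ(1−μ).
Here μ(1−μ) = 0.94×0.06 = 0.0564, and 0.16 ≥ 0.0564.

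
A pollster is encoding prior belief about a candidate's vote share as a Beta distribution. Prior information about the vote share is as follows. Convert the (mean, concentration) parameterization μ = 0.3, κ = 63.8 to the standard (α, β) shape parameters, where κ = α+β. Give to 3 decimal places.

Split κ in proportion μ : (1−μ): α = 0.3·63.8 = 19.140, β = 63.8 − 19.140 = 44.660.

α = 19.140, β = 44.660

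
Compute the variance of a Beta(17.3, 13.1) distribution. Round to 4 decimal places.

Var = αβ/[(α+β)²(α+β+1)] = (17.3×13.1)/(30.4²×31.4) = 226.63/29018.624 = 0.0078.

0.0078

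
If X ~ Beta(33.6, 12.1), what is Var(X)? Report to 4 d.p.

Var = αβ/[(α+β)²(α+β+1)] = (33.6×12.1)/(45.7²×46.7) = 406.56/97532.483 = 0.0042.

0.0042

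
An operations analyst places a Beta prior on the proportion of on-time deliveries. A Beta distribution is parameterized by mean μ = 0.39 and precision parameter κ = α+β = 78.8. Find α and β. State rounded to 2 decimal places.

α = 30.73, β = 48.07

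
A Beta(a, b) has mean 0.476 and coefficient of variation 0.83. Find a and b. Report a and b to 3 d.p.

a = 0.285, b = 0.313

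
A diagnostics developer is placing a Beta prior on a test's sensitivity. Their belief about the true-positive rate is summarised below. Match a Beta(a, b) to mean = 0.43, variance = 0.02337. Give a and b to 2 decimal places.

a = 4.08, b = 5.41

Let s = a+b. The Beta variance is μ(1−μ)/(s+1).
So s+1 = μ(1−μ)/σ² = (0.43×0.57)/0.02337 = 0.2451/0.02337 = 10.4878, giving s = 9.4878.
Then a = μs = 0.43×9.4878 = 4.08 and b = (1−μ)s = 0.57×9.4878 = 5.41.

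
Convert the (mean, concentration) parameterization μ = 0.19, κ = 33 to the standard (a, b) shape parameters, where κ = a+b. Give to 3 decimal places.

Split κ in proportion μ : (1−μ): a = 0.19·33 = 6.270, b = 33 − 6.270 = 26.730.

a = 6.270, b = 26.730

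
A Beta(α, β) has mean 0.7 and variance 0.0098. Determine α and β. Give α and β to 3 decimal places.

α = 14.300, β = 6.129

By moment matching, α+β = μ(1−μ)/σ² − 1 = (0.7·0.3)/0.0098 − 1 = 21.4286 − 1 = 20.4286.
Since α/(α+β) = μ, α = 0.7·20.4286 = 14.300 and β = 0.3·20.4286 = 6.129.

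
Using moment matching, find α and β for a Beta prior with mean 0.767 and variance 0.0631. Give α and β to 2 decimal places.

By moment matching, α+β = μ(1−μ)/σ² − 1 = (0.767·0.233)/0.0631 − 1 = 2.8322 − 1 = 1.8322.
Since α/(α+β) = μ, α = 0.767·1.8322 = 1.41 and β = 0.233·1.8322 = 0.43.

α = 1.41, β = 0.43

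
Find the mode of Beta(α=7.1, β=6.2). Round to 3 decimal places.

0.540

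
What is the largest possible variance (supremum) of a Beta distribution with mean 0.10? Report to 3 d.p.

0.090

Var = μ(1−μ)/(α+β+1), which approaches μ(1−μ) as α+β → 0.
So the supremum is μ(1−μ) = 0.10×0.90 = 0.090.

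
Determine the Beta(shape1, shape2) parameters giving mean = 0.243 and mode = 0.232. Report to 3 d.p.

shape1 = 11.841, shape2 = 36.887

Let s = shape1+shape2. Mean gives shape1 = μs = 0.243s; mode gives (shape1−1)/(s−2) = 0.232.
Substituting: 0.243s − 1 = 0.232(s−2) = 0.232s − 0.464, so 0.011s = 0.536 and s = 48.7273.
Then shape1 = 0.243×48.7273 = 11.841 and shape2 = s−shape1 = 36.887.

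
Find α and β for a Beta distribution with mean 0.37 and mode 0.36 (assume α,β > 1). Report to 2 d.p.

With s = α+β: μ = α/s and mode = (α−1)/(s−2). Eliminating α = μs,
μs − 1 = m(s−2) ⇒ s(μ−m) = 1−2m ⇒ s = 0.28/0.01 = 28.0000.
So α = μs = 10.36, β = (1−μ)s = 17.64.

α = 10.36, β = 17.64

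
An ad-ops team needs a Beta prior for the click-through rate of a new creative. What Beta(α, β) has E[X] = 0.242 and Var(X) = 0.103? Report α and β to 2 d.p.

α = 0.19, β = 0.59

Write ν = α+β; then α = μν and Var = μ(1−μ)/(ν+1).
ν = μ(1−μ)/Var − 1 = 0.183436/0.103 − 1 = 0.7809.
α = 0.242·0.7809 = 0.19, β = 0.758·0.7809 = 0.59.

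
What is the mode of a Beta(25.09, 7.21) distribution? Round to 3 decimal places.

0.795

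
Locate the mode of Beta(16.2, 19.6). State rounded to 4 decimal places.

0.4497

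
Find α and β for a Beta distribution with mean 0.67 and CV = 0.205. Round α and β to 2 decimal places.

Var = (CV·μ)² = (0.205×0.67)² = 0.018865.
α+β = μ(1−μ)/Var − 1 = 0.2211/0.018865 − 1 = 10.7201.
Thus α = 0.67·10.7201 = 7.18 and β = 0.33·10.7201 = 3.54.

α = 7.18, β = 3.54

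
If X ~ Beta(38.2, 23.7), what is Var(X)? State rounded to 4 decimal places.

0.0038

α+β = 61.9 and αβ = 905.34, so Var = αβ/[(α+β)²(α+β+1)] = 905.34/241008.269 = 0.0038.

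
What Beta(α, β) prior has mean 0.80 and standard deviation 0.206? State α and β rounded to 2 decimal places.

σ² = 0.206² = 0.042436.
With s = α+β, Var = μ(1−μ)/(s+1), so s+1 = (0.80×0.20)/0.042436 = 3.7704 and s = 2.7704.
α = μs = 2.22, β = (1−μ)s = 0.55.

α = 2.22, β = 0.55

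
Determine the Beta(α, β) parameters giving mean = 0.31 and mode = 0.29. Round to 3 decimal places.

With s = α+β: μ = α/s and mode = (α−1)/(s−2). Eliminating α = μs,
μs − 1 = m(s−2) ⇒ s(μ−m) = 1−2m ⇒ s = 0.42/0.02 = 21.0000.
So α = μs = 6.510, β = (1−μ)s = 14.490.

α = 6.510, β = 14.490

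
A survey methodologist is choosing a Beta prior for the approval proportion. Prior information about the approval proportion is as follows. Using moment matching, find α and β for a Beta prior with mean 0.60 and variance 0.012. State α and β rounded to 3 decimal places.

Let s = α+β. The Beta variance is μ(1−μ)/(s+1).
So s+1 = μ(1−μ)/σ² = (0.60×0.40)/0.012 = 0.2400/0.012 = 20.0000, giving s = 19.0000.
Then α = μs = 0.60×19.0000 = 11.400 and β = (1−μ)s = 0.40×19.0000 = 7.600.

α = 11.400, β = 7.600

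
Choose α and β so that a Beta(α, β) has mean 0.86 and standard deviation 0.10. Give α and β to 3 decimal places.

α = 9.494, β = 1.546

σ² = 0.10² = 0.0100.
With s = α+β, Var = μ(1−μ)/(s+1), so s+1 = (0.86×0.14)/0.0100 = 12.0400 and s = 11.0400.
α = μs = 9.494, β = (1−μ)s = 1.546.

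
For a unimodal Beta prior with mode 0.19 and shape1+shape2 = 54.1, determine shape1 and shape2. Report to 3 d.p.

shape1 = 10.899, shape2 = 43.201

Mode = (shape1−1)/(κ−2) with κ = shape1+shape2, so shape1−1 = 0.19·52.1 = 9.899.
shape1 = 10.899; shape2 = κ − shape1 = 43.201.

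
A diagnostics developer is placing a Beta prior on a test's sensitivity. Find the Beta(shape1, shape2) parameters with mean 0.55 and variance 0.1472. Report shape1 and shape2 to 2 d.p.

shape1 = 0.37, shape2 = 0.31

By moment matching, shape1+shape2 = μ(1−μ)/σ² − 1 = (0.55·0.45)/0.1472 − 1 = 1.6814 − 1 = 0.6814.
Since shape1/(shape1+shape2) = μ, shape1 = 0.55·0.6814 = 0.37 and shape2 = 0.45·0.6814 = 0.31.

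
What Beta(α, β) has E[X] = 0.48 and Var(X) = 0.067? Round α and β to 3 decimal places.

Let s = α+β. The Beta variance is μ(1−μ)/(s+1).
So s+1 = μ(1−μ)/σ² = (0.48×0.52)/0.067 = 0.2496/0.067 = 3.7254, giving s = 2.7254.
Then α = μs = 0.48×2.7254 = 1.308 and β = (1−μ)s = 0.52×2.7254 = 1.417.

α = 1.308, β = 1.417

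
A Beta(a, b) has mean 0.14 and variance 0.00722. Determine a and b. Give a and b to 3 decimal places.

Write ν = a+b; then a = μν and Var = μ(1−μ)/(ν+1).
ν = μ(1−μ)/Var − 1 = 0.1204/0.00722 − 1 = 15.6759.
a = 0.14·15.6759 = 2.195, b = 0.86·15.6759 = 13.481.

a = 2.195, b = 13.481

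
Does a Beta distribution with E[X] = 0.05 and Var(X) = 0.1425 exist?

The Beta variance bound is σ² < μ(1−μ).
Here μ(1−μ) = 0.05×0.95 = 0.0475, and 0.1425 ≥ 0.0475.

No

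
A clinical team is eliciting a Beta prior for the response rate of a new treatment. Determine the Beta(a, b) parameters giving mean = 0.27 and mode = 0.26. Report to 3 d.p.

With s = a+b: μ = a/s and mode = (a−1)/(s−2). Eliminating a = μs,
μs − 1 = m(s−2) ⇒ s(μ−m) = 1−2m ⇒ s = 0.48/0.01 = 48.0000.
So a = μs = 12.960, b = (1−μ)s = 35.040.

a = 12.960, b = 35.040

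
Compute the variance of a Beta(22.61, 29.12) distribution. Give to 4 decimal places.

Var = αβ/[(α+β)²(α+β+1)] = (22.61×29.12)/(51.73²×52.73) = 658.4032/141105.105617 = 0.0047.

0.0047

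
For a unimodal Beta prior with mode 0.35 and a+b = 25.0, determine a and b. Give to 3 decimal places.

a = 9.050, b = 15.950

Mode = (a−1)/(κ−2) with κ = a+b, so a−1 = 0.35·23.0 = 8.050.
a = 9.050; b = κ − a = 15.950.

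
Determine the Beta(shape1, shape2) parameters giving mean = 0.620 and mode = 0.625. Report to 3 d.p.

shape1 = 31.000, shape2 = 19.000

Let s = shape1+shape2. Mean gives shape1 = μs = 0.620s; mode gives (shape1−1)/(s−2) = 0.625.
Substituting: 0.620s − 1 = 0.625(s−2) = 0.625s − 1.250, so -0.005s = -0.250 and s = 50.0000.
Then shape1 = 0.620×50.0000 = 31.000 and shape2 = s−shape1 = 19.000.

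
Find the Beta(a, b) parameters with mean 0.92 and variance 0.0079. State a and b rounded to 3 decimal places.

Let s = a+b. The Beta variance is μ(1−μ)/(s+1).
So s+1 = μ(1−μ)/σ² = (0.92×0.08)/0.0079 = 0.0736/0.0079 = 9.3165, giving s = 8.3165.
Then a = μs = 0.92×8.3165 = 7.651 and b = (1−μ)s = 0.08×8.3165 = 0.665.

a = 7.651, b = 0.665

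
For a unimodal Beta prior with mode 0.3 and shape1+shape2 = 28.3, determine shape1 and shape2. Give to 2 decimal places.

shape1 = 8.89, shape2 = 19.41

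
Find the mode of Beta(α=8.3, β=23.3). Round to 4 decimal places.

0.2466

With α,β > 1, mode = (α−1)/(α+β−2) = 7.3/29.6 = 0.2466.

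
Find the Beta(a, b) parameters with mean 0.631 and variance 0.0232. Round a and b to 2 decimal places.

Write ν = a+b; then a = μν and Var = μ(1−μ)/(ν+1).
ν = μ(1−μ)/Var − 1 = 0.232839/0.0232 − 1 = 9.0362.
a = 0.631·9.0362 = 5.70, b = 0.369·9.0362 = 3.33.

a = 5.70, b = 3.33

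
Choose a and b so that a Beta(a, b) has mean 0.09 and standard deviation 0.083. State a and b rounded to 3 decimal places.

First σ² = 0.006889. Setting a = μn, b = (1−μ)n with n = a+b,
μ(1−μ)/(n+1) = 0.006889 ⇒ n+1 = 0.0819/0.006889 = 11.8885 ⇒ n = 10.8885.
Hence a = 0.09×10.8885 = 0.980, b = 0.91×10.8885 = 9.909.

a = 0.980, b = 9.909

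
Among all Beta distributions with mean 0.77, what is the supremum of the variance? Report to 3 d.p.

0.177

For fixed mean μ the Beta variance is μ(1−μ)/(α+β+1), increasing as α+β decreases.
Its least upper bound (not attained) is μ(1−μ) = 0.77·0.23 = 0.177.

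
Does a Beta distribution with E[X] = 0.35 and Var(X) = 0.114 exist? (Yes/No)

Yes

A Beta with mean μ has variance μ(1−μ)/(α+β+1) < μ(1−μ).
Here μ(1−μ) = 0.35×0.65 = 0.2275, and 0.114 < 0.2275.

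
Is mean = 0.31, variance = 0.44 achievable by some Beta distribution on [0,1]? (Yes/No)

For any Beta, Var(X) < E[X]·(1−E[X]).
Here μ(1−μ) = 0.31×0.69 = 0.2139, and 0.44 ≥ 0.2139.

No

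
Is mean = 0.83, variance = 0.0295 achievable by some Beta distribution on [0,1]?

A Beta with mean μ has variance μ(1−μ)/(α+β+1) < μ(1−μ).
Here μ(1−μ) = 0.83×0.17 = 0.1411, and 0.0295 < 0.1411.

Yes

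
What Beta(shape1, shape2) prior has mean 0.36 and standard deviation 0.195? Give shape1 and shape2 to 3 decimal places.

shape1 = 1.821, shape2 = 3.238

First σ² = 0.038025. Setting shape1 = μn, shape2 = (1−μ)n with n = shape1+shape2,
μ(1−μ)/(n+1) = 0.038025 ⇒ n+1 = 0.2304/0.038025 = 6.0592 ⇒ n = 5.0592.
Hence shape1 = 0.36×5.0592 = 1.821, shape2 = 0.64×5.0592 = 3.238.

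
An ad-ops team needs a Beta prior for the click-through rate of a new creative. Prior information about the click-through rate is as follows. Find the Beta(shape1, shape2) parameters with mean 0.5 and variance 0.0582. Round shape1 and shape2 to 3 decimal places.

By moment matching, shape1+shape2 = μ(1−μ)/σ² − 1 = (0.5·0.5)/0.0582 − 1 = 4.2955 − 1 = 3.2955.
Since shape1/(shape1+shape2) = μ, shape1 = 0.5·3.2955 = 1.648 and shape2 = 0.5·3.2955 = 1.648.

shape1 = 1.648, shape2 = 1.648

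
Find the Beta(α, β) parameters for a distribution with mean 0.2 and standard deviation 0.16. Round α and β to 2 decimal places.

σ² = 0.16² = 0.0256.
With s = α+β, Var = μ(1−μ)/(s+1), so s+1 = (0.2×0.8)/0.0256 = 6.2500 and s = 5.2500.
α = μs = 1.05, β = (1−μ)s = 4.20.

α = 1.05, β = 4.20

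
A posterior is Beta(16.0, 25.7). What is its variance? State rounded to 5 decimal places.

0.00554

μ = 16.0/41.7 = 0.383693; Var = μ(1−μ)/(α+β+1) = 0.2364727/42.7 = 0.00554.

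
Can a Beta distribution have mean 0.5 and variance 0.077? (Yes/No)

A Beta with mean μ has variance μ(1−μ)/(α+β+1) < μ(1−μ).
Here μ(1−μ) = 0.5×0.5 = 0.25, and 0.077 < 0.25.

Yes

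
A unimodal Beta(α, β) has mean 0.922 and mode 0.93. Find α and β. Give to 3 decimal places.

α = 99.115, β = 8.385

With s = α+β: μ = α/s and mode = (α−1)/(s−2). Eliminating α = μs,
μs − 1 = m(s−2) ⇒ s(μ−m) = 1−2m ⇒ s = -0.86/-0.008 = 107.5000.
So α = μs = 99.115, β = (1−μ)s = 8.385.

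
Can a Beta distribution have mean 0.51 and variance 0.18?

A Beta with mean μ has variance μ(1−μ)/(α+β+1) < μ(1−μ).
Here μ(1−μ) = 0.51×0.49 = 0.2499, and 0.18 < 0.2499.

Yes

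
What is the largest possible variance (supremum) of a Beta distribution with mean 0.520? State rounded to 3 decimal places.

For fixed mean μ the Beta variance is μ(1−μ)/(α+β+1), increasing as α+β decreases.
Its least upper bound (not attained) is μ(1−μ) = 0.520·0.480 = 0.250.

0.250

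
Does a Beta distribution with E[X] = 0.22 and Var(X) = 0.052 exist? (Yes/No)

A Beta with mean μ has variance μ(1−μ)/(α+β+1) < μ(1−μ).
Here μ(1−μ) = 0.22×0.78 = 0.1716, and 0.052 < 0.1716.

Yes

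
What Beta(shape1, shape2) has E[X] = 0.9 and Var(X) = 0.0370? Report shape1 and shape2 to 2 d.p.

shape1 = 1.29, shape2 = 0.14

Write ν = shape1+shape2; then shape1 = μν and Var = μ(1−μ)/(ν+1).
ν = μ(1−μ)/Var − 1 = 0.09/0.0370 − 1 = 1.4324.
shape1 = 0.9·1.4324 = 1.29, shape2 = 0.1·1.4324 = 0.14.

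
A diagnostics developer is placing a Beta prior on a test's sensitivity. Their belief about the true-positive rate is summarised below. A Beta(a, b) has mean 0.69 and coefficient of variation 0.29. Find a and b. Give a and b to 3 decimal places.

Var = (CV·μ)² = (0.29×0.69)² = 0.040040.
a+b = μ(1−μ)/Var − 1 = 0.2139/0.040040 − 1 = 4.3422.
Thus a = 0.69·4.3422 = 2.996 and b = 0.31·4.3422 = 1.346.

a = 2.996, b = 1.346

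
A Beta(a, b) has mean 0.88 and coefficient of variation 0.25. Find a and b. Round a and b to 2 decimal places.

a = 1.04, b = 0.14

Var = (CV·μ)² = (0.25×0.88)² = 0.048400.
a+b = μ(1−μ)/Var − 1 = 0.1056/0.048400 − 1 = 1.1818.
Thus a = 0.88·1.1818 = 1.04 and b = 0.12·1.1818 = 0.14.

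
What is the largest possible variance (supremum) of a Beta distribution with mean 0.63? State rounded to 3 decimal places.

Var = μ(1−μ)/(α+β+1), which approaches μ(1−μ) as α+β → 0.
So the supremum is μ(1−μ) = 0.63×0.37 = 0.233.

0.233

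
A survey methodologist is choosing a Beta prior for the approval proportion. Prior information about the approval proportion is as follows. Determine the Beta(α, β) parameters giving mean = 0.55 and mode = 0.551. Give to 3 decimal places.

α = 56.100, β = 45.900

Let s = α+β. Mean gives α = μs = 0.55s; mode gives (α−1)/(s−2) = 0.551.
Substituting: 0.55s − 1 = 0.551(s−2) = 0.551s − 1.102, so -0.001s = -0.102 and s = 102.0000.
Then α = 0.55×102.0000 = 56.100 and β = s−α = 45.900.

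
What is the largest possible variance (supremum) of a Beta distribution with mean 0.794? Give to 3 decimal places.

0.164

For fixed mean μ the Beta variance is μ(1−μ)/(α+β+1), increasing as α+β decreases.
Its least upper bound (not attained) is μ(1−μ) = 0.794·0.206 = 0.164.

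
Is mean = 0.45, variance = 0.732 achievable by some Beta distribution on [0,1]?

No

For any Beta, Var(X) < E[X]·(1−E[X]).
Here μ(1−μ) = 0.45×0.55 = 0.2475, and 0.732 ≥ 0.2475.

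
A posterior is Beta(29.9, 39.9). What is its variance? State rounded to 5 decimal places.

0.00346

Var = αβ/[(α+β)²(α+β+1)] = (29.9×39.9)/(69.8²×70.8) = 1193.01/344940.432 = 0.00346.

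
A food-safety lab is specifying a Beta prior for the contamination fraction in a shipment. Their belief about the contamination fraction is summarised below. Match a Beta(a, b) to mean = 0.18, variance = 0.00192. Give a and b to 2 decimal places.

a = 13.66, b = 62.22

Write ν = a+b; then a = μν and Var = μ(1−μ)/(ν+1).
ν = μ(1−μ)/Var − 1 = 0.1476/0.00192 − 1 = 75.8750.
a = 0.18·75.8750 = 13.66, b = 0.82·75.8750 = 62.22.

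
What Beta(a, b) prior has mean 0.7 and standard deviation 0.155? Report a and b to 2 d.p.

σ² = 0.155² = 0.024025.
With s = a+b, Var = μ(1−μ)/(s+1), so s+1 = (0.7×0.3)/0.024025 = 8.7409 and s = 7.7409.
a = μs = 5.42, b = (1−μ)s = 2.32.

a = 5.42, b = 2.32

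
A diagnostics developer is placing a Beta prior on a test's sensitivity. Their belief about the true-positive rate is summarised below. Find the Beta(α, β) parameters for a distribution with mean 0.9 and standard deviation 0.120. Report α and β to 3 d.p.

α = 4.725, β = 0.525

Variance = 0.120² = 0.014400. The moment-matching identity α+β = μ(1−μ)/Var − 1 gives
α+β = 0.09/0.014400 − 1 = 5.2500, so α = μ·5.2500 = 4.725 and β = (1−μ)·5.2500 = 0.525.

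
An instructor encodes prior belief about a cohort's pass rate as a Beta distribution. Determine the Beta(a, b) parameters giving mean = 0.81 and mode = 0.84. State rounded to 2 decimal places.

a = 18.36, b = 4.31

Let s = a+b. Mean gives a = μs = 0.81s; mode gives (a−1)/(s−2) = 0.84.
Substituting: 0.81s − 1 = 0.84(s−2) = 0.84s − 1.68, so -0.03s = -0.68 and s = 22.6667.
Then a = 0.81×22.6667 = 18.36 and b = s−a = 4.31.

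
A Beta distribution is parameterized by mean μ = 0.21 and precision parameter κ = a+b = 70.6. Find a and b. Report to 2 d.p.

a = μκ = 0.21×70.6 = 14.83 and b = (1−μ)κ = 0.79×70.6 = 55.77.

a = 14.83, b = 55.77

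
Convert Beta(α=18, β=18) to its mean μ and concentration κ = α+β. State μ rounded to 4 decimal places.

μ = 0.5000, κ = 36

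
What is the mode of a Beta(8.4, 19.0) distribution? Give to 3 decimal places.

0.291

The density x^(α−1)(1−x)^(β−1) is maximised at (α−1)/(α+β−2) = 7.4/25.4 = 0.291.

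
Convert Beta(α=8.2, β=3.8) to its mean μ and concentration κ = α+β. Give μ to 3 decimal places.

κ = α+β = 8.2+3.8 = 12.0; μ = α/κ = 8.2/12.0 = 0.683.

μ = 0.683, κ = 12.0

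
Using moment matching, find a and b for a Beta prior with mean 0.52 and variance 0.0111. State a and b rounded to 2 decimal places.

a = 11.17, b = 10.31

Let s = a+b. The Beta variance is μ(1−μ)/(s+1).
So s+1 = μ(1−μ)/σ² = (0.52×0.48)/0.0111 = 0.2496/0.0111 = 22.4865, giving s = 21.4865.
Then a = μs = 0.52×21.4865 = 11.17 and b = (1−μ)s = 0.48×21.4865 = 10.31.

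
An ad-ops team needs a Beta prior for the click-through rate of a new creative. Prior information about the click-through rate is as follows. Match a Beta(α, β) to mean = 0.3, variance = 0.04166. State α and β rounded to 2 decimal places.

Write ν = α+β; then α = μν and Var = μ(1−μ)/(ν+1).
ν = μ(1−μ)/Var − 1 = 0.21/0.04166 − 1 = 4.0408.
α = 0.3·4.0408 = 1.21, β = 0.7·4.0408 = 2.83.

α = 1.21, β = 2.83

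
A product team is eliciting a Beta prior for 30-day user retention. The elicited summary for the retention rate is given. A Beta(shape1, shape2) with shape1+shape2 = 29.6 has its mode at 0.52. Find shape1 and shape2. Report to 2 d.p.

Since the density peak of Beta(shape1,shape2) is at (shape1−1)/(shape1+shape2−2),
shape1 = 1 + 0.52(29.6−2) = 15.35 and shape2 = 29.6 − 15.35 = 14.25.

shape1 = 15.35, shape2 = 14.25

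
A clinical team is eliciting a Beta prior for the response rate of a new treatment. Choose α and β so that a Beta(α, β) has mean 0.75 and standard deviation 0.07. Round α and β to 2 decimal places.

Variance = 0.07² = 0.0049. The moment-matching identity α+β = μ(1−μ)/Var − 1 gives
α+β = 0.1875/0.0049 − 1 = 37.2653, so α = μ·37.2653 = 27.95 and β = (1−μ)·37.2653 = 9.32.

α = 27.95, β = 9.32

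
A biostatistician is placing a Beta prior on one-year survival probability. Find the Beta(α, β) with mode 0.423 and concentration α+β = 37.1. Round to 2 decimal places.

α = 15.85, β = 21.25

Mode = (α−1)/(κ−2) with κ = α+β, so α−1 = 0.423·35.1 = 14.85.
α = 15.85; β = κ − α = 21.25.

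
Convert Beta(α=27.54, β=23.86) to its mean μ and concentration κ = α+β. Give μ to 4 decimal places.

κ = α+β = 27.54+23.86 = 51.40; μ = α/κ = 27.54/51.40 = 0.5358.

μ = 0.5358, κ = 51.40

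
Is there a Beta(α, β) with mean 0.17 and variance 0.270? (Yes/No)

No

The Beta variance bound is σ² < μ(1−μ).
Here μ(1−μ) = 0.17×0.83 = 0.1411, and 0.270 ≥ 0.1411.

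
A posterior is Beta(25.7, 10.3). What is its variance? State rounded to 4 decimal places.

0.0055

α+β = 36.0 and αβ = 264.71, so Var = αβ/[(α+β)²(α+β+1)] = 264.71/47952.000 = 0.0055.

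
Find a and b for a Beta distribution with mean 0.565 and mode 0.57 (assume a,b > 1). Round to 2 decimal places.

a = 15.82, b = 12.18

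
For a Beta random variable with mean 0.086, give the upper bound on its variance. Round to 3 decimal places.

0.079

Var = μ(1−μ)/(α+β+1), which approaches μ(1−μ) as α+β → 0.
So the supremum is μ(1−μ) = 0.086×0.914 = 0.079.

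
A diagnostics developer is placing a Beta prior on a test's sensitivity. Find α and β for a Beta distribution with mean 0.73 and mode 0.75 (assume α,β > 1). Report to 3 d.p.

With s = α+β: μ = α/s and mode = (α−1)/(s−2). Eliminating α = μs,
μs − 1 = m(s−2) ⇒ s(μ−m) = 1−2m ⇒ s = -0.50/-0.02 = 25.0000.
So α = μs = 18.250, β = (1−μ)s = 6.750.

α = 18.250, β = 6.750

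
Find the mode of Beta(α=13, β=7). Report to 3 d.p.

0.667

With α,β > 1, mode = (α−1)/(α+β−2) = 12/18 = 0.667.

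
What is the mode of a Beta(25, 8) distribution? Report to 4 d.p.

The density x^(α−1)(1−x)^(β−1) is maximised at (α−1)/(α+β−2) = 24/31 = 0.7742.

0.7742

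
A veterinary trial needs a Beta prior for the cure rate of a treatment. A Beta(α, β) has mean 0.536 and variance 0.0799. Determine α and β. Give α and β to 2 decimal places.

α = 1.13, β = 0.98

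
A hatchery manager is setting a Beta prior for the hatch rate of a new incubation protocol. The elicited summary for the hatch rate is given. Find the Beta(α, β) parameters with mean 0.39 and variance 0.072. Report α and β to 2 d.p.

α = 0.90, β = 1.41

Let s = α+β. The Beta variance is μ(1−μ)/(s+1).
So s+1 = μ(1−μ)/σ² = (0.39×0.61)/0.072 = 0.2379/0.072 = 3.3042, giving s = 2.3042.
Then α = μs = 0.39×2.3042 = 0.90 and β = (1−μ)s = 0.61×2.3042 = 1.41.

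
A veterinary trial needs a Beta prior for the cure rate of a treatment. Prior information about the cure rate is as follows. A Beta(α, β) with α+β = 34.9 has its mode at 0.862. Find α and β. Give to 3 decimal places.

α = 29.360, β = 5.540

Since the density peak of Beta(α,β) is at (α−1)/(α+β−2),
α = 1 + 0.862(34.9−2) = 29.360 and β = 34.9 − 29.360 = 5.540.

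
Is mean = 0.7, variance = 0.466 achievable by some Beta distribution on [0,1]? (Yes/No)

No

For any Beta, Var(X) < E[X]·(1−E[X]).
Here μ(1−μ) = 0.7×0.3 = 0.21, and 0.466 ≥ 0.21.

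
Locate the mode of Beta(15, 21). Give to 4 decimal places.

0.4118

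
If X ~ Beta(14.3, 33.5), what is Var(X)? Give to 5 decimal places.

0.00430

μ = 14.3/47.8 = 0.299163; Var = μ(1−μ)/(α+β+1) = 0.2096646/48.8 = 0.00430.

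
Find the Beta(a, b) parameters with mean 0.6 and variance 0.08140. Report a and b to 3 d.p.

By moment matching, a+b = μ(1−μ)/σ² − 1 = (0.6·0.4)/0.08140 − 1 = 2.9484 − 1 = 1.9484.
Since a/(a+b) = μ, a = 0.6·1.9484 = 1.169 and b = 0.4·1.9484 = 0.779.

a = 1.169, b = 0.779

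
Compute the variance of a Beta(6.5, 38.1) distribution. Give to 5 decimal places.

0.00273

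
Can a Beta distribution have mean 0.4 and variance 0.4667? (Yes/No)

No

For any Beta, Var(X) < E[X]·(1−E[X]).
Here μ(1−μ) = 0.4×0.6 = 0.24, and 0.4667 ≥ 0.24.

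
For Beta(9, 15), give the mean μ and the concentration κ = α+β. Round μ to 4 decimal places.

κ = α+β = 9+15 = 24; μ = α/κ = 9/24 = 0.3750.

μ = 0.3750, κ = 24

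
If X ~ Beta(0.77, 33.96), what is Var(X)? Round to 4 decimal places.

0.0006

Var = αβ/[(α+β)²(α+β+1)] = (0.77×33.96)/(34.73²×35.73) = 26.1492/43096.557717 = 0.0006.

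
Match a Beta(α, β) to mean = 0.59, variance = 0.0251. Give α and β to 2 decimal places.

α = 5.10, β = 3.54

By moment matching, α+β = μ(1−μ)/σ² − 1 = (0.59·0.41)/0.0251 − 1 = 9.6375 − 1 = 8.6375.
Since α/(α+β) = μ, α = 0.59·8.6375 = 5.10 and β = 0.41·8.6375 = 3.54.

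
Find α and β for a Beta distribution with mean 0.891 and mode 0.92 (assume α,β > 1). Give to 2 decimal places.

With s = α+β: μ = α/s and mode = (α−1)/(s−2). Eliminating α = μs,
μs − 1 = m(s−2) ⇒ s(μ−m) = 1−2m ⇒ s = -0.84/-0.029 = 28.9655.
So α = μs = 25.81, β = (1−μ)s = 3.16.

α = 25.81, β = 3.16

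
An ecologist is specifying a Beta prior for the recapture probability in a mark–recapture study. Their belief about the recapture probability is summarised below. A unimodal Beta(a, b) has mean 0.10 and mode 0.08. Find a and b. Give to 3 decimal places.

Let s = a+b. Mean gives a = μs = 0.10s; mode gives (a−1)/(s−2) = 0.08.
Substituting: 0.10s − 1 = 0.08(s−2) = 0.08s − 0.16, so 0.02s = 0.84 and s = 42.0000.
Then a = 0.10×42.0000 = 4.200 and b = s−a = 37.800.

a = 4.200, b = 37.800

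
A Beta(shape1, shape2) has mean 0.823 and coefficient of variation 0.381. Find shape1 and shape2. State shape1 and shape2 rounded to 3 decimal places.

Var = (CV·μ)² = (0.381×0.823)² = 0.098322.
shape1+shape2 = μ(1−μ)/Var − 1 = 0.145671/0.098322 − 1 = 0.4816.
Thus shape1 = 0.823·0.4816 = 0.396 and shape2 = 0.177·0.4816 = 0.085.

shape1 = 0.396, shape2 = 0.085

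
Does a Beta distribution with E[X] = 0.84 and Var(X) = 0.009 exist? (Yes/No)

Yes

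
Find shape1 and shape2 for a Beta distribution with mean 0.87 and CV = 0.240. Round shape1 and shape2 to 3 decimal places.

shape1 = 1.387, shape2 = 0.207

Var = (CV·μ)² = (0.240×0.87)² = 0.043597.
shape1+shape2 = μ(1−μ)/Var − 1 = 0.1131/0.043597 − 1 = 1.5942.
Thus shape1 = 0.87·1.5942 = 1.387 and shape2 = 0.13·1.5942 = 0.207.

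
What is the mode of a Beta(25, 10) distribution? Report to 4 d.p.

0.7273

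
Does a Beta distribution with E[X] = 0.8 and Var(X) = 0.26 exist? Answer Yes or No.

No

The Beta variance bound is σ² < μ(1−μ).
Here μ(1−μ) = 0.8×0.2 = 0.16, and 0.26 ≥ 0.16.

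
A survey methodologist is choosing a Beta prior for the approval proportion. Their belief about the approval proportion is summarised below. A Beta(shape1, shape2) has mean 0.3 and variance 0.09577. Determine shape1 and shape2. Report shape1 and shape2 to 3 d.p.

Let s = shape1+shape2. The Beta variance is μ(1−μ)/(s+1).
So s+1 = μ(1−μ)/σ² = (0.3×0.7)/0.09577 = 0.21/0.09577 = 2.1928, giving s = 1.1928.
Then shape1 = μs = 0.3×1.1928 = 0.358 and shape2 = (1−μ)s = 0.7×1.1928 = 0.835.

shape1 = 0.358, shape2 = 0.835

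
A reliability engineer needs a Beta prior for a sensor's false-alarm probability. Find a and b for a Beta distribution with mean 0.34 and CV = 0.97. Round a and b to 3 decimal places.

Var = (CV·μ)² = (0.97×0.34)² = 0.108768.
a+b = μ(1−μ)/Var − 1 = 0.2244/0.108768 − 1 = 1.0631.
Thus a = 0.34·1.0631 = 0.361 and b = 0.66·1.0631 = 0.702.

a = 0.361, b = 0.702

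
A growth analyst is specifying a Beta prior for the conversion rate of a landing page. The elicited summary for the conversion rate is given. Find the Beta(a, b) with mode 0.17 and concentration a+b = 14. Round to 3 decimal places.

a = 3.040, b = 10.960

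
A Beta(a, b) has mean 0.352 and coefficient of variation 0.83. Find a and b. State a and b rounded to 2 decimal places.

a = 0.59, b = 1.08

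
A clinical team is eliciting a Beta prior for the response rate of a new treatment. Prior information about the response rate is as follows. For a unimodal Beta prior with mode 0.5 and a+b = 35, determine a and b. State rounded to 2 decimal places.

a = 17.50, b = 17.50

Since the density peak of Beta(a,b) is at (a−1)/(a+b−2),
a = 1 + 0.5(35−2) = 17.50 and b = 35 − 17.50 = 17.50.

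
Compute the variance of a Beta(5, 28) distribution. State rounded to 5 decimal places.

Var = αβ/[(α+β)²(α+β+1)] = (5×28)/(33²×34) = 140/37026 = 0.00378.

0.00378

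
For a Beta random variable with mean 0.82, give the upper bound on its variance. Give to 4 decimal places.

0.1476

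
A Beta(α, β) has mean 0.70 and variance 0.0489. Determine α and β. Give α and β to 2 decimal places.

By moment matching, α+β = μ(1−μ)/σ² − 1 = (0.70·0.30)/0.0489 − 1 = 4.2945 − 1 = 3.2945.
Since α/(α+β) = μ, α = 0.70·3.2945 = 2.31 and β = 0.30·3.2945 = 0.99.

α = 2.31, β = 0.99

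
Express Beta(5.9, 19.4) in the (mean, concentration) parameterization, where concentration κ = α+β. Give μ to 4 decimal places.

μ = 0.2332, κ = 25.3

κ = α+β = 5.9+19.4 = 25.3; μ = α/κ = 5.9/25.3 = 0.2332.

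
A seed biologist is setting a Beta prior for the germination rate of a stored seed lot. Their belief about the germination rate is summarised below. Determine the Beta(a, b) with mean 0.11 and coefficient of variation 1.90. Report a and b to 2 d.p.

σ = CV·μ = 1.90×0.11 = 0.20900, so σ² = 0.043681.
s+1 = μ(1−μ)/σ² = 0.0979/0.043681 = 2.2412, so s = a+b = 1.2412.
a = μs = 0.14, b = (1−μ)s = 1.10.

a = 0.14, b = 1.10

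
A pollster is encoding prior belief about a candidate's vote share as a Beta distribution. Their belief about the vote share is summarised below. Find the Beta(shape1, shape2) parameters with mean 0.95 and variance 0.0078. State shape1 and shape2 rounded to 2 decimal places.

shape1 = 4.84, shape2 = 0.25

Write ν = shape1+shape2; then shape1 = μν and Var = μ(1−μ)/(ν+1).
ν = μ(1−μ)/Var − 1 = 0.0475/0.0078 − 1 = 5.0897.
shape1 = 0.95·5.0897 = 4.84, shape2 = 0.05·5.0897 = 0.25.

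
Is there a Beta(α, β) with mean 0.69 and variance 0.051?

The Beta variance bound is σ² < μ(1−μ).
Here μ(1−μ) = 0.69×0.31 = 0.2139, and 0.051 < 0.2139.

Yes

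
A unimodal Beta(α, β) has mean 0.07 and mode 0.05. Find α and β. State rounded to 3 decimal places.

Let s = α+β. Mean gives α = μs = 0.07s; mode gives (α−1)/(s−2) = 0.05.
Substituting: 0.07s − 1 = 0.05(s−2) = 0.05s − 0.10, so 0.02s = 0.90 and s = 45.0000.
Then α = 0.07×45.0000 = 3.150 and β = s−α = 41.850.

α = 3.150, β = 41.850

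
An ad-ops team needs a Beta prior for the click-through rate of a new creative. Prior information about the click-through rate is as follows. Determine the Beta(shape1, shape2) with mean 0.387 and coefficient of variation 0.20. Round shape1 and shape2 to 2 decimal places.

σ = CV·μ = 0.20×0.387 = 0.07740, so σ² = 0.005991.
s+1 = μ(1−μ)/σ² = 0.237231/0.005991 = 39.5995, so s = shape1+shape2 = 38.5995.
shape1 = μs = 14.94, shape2 = (1−μ)s = 23.66.

shape1 = 14.94, shape2 = 23.66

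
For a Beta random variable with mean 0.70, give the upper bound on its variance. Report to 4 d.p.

For fixed mean μ the Beta variance is μ(1−μ)/(α+β+1), increasing as α+β decreases.
Its least upper bound (not attained) is μ(1−μ) = 0.70·0.30 = 0.2100.

0.2100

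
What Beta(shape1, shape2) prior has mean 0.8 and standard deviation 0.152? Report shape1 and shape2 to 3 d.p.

Variance = 0.152² = 0.023104. The moment-matching identity shape1+shape2 = μ(1−μ)/Var − 1 gives
shape1+shape2 = 0.16/0.023104 − 1 = 5.9252, so shape1 = μ·5.9252 = 4.740 and shape2 = (1−μ)·5.9252 = 1.185.

shape1 = 4.740, shape2 = 1.185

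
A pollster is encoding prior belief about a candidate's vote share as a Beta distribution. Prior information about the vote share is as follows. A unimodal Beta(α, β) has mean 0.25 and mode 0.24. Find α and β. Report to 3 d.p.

α = 13.000, β = 39.000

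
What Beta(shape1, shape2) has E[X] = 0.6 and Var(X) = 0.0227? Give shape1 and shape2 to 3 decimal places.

Let s = shape1+shape2. The Beta variance is μ(1−μ)/(s+1).
So s+1 = μ(1−μ)/σ² = (0.6×0.4)/0.0227 = 0.24/0.0227 = 10.5727, giving s = 9.5727.
Then shape1 = μs = 0.6×9.5727 = 5.744 and shape2 = (1−μ)s = 0.4×9.5727 = 3.829.

shape1 = 5.744, shape2 = 3.829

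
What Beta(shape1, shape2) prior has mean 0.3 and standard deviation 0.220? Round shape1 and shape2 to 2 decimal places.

shape1 = 1.00, shape2 = 2.34

First σ² = 0.048400. Setting shape1 = μn, shape2 = (1−μ)n with n = shape1+shape2,
μ(1−μ)/(n+1) = 0.048400 ⇒ n+1 = 0.21/0.048400 = 4.3388 ⇒ n = 3.3388.
Hence shape1 = 0.3×3.3388 = 1.00, shape2 = 0.7×3.3388 = 2.34.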